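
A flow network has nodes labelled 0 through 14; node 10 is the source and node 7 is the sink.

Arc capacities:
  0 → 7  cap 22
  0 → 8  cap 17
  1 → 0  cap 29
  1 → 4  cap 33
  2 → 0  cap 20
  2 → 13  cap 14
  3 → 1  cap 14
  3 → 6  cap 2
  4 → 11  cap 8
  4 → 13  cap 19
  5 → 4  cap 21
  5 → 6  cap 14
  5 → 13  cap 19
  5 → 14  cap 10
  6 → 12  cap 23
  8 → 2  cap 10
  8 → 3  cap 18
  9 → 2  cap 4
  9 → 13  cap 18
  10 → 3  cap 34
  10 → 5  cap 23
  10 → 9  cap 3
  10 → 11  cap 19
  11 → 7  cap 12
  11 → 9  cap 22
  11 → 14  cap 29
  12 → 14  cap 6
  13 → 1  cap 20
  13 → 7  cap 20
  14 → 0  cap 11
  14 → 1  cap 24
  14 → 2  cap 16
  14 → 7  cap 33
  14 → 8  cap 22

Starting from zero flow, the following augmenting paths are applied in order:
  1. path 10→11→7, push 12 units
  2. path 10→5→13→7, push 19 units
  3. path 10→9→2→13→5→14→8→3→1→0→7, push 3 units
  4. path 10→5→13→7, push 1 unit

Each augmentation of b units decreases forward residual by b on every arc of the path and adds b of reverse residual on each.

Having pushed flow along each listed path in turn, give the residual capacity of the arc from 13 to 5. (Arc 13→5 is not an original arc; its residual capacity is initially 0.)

after path 1 (10→11→7, push 12): res(13,5)=0
after path 2 (10→5→13→7, push 19): res(13,5)=19
after path 3 (10→9→2→13→5→14→8→3→1→0→7, push 3): res(13,5)=16
after path 4 (10→5→13→7, push 1): res(13,5)=17

Residual capacity of (13,5): 17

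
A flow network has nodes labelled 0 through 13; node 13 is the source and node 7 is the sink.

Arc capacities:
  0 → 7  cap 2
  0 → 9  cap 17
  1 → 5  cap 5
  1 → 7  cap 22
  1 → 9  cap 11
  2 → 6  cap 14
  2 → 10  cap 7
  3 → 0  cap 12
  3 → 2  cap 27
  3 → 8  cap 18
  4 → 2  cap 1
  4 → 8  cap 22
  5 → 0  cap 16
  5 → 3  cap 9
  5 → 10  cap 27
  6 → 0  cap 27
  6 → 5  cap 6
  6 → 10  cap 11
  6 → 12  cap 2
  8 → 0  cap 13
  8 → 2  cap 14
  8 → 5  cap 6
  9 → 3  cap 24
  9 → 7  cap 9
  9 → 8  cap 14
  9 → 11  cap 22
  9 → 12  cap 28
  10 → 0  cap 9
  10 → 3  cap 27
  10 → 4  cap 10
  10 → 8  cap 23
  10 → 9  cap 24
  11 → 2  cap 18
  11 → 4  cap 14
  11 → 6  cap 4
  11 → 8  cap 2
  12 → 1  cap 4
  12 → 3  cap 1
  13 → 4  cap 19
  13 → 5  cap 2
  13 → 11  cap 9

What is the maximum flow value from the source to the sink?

Maximum flow value: 15

augment #1: 13→5→0→7 bottleneck 2, total now 2
augment #2: 13→4→2→10→9→7 bottleneck 1, total now 3
augment #3: 13→4→8→0→9→7 bottleneck 8, total now 11
augment #4: 13→11→6→12→1→7 bottleneck 2, total now 13
augment #5: 13→4→8→0→9→12→1→7 bottleneck 2, total now 15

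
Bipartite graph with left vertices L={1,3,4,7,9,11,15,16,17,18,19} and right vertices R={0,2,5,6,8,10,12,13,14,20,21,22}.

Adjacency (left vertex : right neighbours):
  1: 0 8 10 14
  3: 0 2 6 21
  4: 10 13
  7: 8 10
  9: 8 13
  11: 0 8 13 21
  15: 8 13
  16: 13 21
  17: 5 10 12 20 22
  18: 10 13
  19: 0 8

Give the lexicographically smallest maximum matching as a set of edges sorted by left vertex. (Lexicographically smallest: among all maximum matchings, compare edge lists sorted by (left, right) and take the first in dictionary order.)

Lex-smallest maximum matching: {(1,14), (3,2), (4,10), (7,8), (9,13), (11,0), (16,21), (17,5)}

|M| = 8 (so the lex-smallest maximum matching has 8 edges)
process left vertices in ascending order; for each, take the smallest-labelled available neighbour that still permits 8 edges overall, or leave it unmatched if none does
lex-smallest matching: {1-14, 3-2, 4-10, 7-8, 9-13, 11-0, 16-21, 17-5}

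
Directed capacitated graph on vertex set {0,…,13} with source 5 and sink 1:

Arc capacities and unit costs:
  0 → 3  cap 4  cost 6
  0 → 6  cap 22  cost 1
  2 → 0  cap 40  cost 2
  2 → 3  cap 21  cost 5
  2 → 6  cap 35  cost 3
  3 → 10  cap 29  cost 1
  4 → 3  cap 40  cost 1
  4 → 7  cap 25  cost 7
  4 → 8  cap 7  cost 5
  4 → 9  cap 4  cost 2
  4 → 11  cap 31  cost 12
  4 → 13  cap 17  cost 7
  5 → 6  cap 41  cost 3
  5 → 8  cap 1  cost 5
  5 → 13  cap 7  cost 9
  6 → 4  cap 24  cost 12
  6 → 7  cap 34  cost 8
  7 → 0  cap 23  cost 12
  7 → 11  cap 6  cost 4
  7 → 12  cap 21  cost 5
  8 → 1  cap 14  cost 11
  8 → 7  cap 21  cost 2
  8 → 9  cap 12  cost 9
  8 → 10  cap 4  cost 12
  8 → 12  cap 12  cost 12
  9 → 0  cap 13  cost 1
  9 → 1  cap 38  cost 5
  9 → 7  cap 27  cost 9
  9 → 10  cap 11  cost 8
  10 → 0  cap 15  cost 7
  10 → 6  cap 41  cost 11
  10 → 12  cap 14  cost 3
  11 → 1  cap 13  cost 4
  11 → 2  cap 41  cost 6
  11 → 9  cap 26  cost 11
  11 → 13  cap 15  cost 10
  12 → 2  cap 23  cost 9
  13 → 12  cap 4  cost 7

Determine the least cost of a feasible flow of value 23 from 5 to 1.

shortest-cost path #1: 5→8→7→11→1 push 1 @ unit cost 15 (adds 15)
shortest-cost path #2: 5→6→7→11→1 push 5 @ unit cost 19 (adds 95)
shortest-cost path #3: 5→6→7→8→1 push 1 @ unit cost 20 (adds 20)
shortest-cost path #4: 5→6→4→9→1 push 4 @ unit cost 22 (adds 88)
shortest-cost path #5: 5→6→4→8→1 push 7 @ unit cost 31 (adds 217)
shortest-cost path #6: 5→6→4→11→1 push 5 @ unit cost 31 (adds 155)
total cost = 590

Minimum cost for 23 units: 590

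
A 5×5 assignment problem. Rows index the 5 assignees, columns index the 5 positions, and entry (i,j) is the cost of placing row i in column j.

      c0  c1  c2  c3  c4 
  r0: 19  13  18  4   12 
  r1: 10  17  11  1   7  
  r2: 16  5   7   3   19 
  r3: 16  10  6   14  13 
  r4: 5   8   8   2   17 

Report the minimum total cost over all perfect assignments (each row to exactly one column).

optimal assignment: row0→col3 (cost 4), row1→col4 (cost 7), row2→col1 (cost 5), row3→col2 (cost 6), row4→col0 (cost 5)
total = 4 + 7 + 5 + 6 + 5 = 27

Minimum assignment cost: 27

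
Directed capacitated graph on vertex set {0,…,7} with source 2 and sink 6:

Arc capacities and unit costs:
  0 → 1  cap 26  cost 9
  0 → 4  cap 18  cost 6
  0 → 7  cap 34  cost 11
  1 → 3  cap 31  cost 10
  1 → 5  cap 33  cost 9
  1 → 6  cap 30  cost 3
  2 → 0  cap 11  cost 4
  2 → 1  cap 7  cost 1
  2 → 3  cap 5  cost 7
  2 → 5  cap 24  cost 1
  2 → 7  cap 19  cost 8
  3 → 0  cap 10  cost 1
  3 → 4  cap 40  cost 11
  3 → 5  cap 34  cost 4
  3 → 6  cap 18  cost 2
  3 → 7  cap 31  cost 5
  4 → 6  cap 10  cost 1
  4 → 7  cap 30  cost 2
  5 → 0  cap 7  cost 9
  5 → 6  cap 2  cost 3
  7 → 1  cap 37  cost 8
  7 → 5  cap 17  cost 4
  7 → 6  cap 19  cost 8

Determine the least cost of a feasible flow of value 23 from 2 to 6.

Minimum cost for 23 units: 180

shortest-cost path #1: 2→5→6 push 2 @ unit cost 4 (adds 8)
shortest-cost path #2: 2→1→6 push 7 @ unit cost 4 (adds 28)
shortest-cost path #3: 2→3→6 push 5 @ unit cost 9 (adds 45)
shortest-cost path #4: 2→0→4→6 push 9 @ unit cost 11 (adds 99)
total cost = 180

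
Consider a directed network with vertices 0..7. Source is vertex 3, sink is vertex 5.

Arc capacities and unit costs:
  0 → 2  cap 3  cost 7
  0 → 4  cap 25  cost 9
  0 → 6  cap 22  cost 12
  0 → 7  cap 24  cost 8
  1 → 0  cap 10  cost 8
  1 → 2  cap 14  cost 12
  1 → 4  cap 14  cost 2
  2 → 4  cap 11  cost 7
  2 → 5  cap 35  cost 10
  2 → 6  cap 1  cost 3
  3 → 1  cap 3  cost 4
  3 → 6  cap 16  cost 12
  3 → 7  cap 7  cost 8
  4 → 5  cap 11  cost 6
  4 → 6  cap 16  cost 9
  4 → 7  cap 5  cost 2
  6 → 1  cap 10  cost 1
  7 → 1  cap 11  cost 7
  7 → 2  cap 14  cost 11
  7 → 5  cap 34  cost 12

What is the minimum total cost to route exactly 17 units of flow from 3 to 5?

Minimum cost for 17 units: 323

shortest-cost path #1: 3→1→4→5 push 3 @ unit cost 12 (adds 36)
shortest-cost path #2: 3→7→5 push 7 @ unit cost 20 (adds 140)
shortest-cost path #3: 3→6→1→4→5 push 7 @ unit cost 21 (adds 147)
total cost = 323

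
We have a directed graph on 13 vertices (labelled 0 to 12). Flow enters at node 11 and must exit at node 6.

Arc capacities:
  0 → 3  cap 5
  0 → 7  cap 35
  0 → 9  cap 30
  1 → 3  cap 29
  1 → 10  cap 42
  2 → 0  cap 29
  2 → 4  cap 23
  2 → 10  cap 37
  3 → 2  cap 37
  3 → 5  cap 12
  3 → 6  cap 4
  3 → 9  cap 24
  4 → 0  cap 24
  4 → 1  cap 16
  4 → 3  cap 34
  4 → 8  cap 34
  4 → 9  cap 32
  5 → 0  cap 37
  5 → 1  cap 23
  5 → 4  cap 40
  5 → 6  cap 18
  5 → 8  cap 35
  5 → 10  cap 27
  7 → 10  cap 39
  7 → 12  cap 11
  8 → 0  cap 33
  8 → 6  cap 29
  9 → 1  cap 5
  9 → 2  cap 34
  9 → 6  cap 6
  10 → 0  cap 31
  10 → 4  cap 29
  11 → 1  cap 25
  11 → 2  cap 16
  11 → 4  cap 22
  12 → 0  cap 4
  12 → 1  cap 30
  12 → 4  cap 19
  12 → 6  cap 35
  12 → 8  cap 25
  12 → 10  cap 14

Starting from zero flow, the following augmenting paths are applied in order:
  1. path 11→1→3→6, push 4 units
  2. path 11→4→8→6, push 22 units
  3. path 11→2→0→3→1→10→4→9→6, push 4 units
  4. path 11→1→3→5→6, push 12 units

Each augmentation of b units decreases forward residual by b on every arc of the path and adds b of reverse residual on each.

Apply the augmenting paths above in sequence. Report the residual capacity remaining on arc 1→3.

Residual capacity of (1,3): 17

after path 1 (11→1→3→6, push 4): res(1,3)=25
after path 2 (11→4→8→6, push 22): res(1,3)=25
after path 3 (11→2→0→3→1→10→4→9→6, push 4): res(1,3)=29
after path 4 (11→1→3→5→6, push 12): res(1,3)=17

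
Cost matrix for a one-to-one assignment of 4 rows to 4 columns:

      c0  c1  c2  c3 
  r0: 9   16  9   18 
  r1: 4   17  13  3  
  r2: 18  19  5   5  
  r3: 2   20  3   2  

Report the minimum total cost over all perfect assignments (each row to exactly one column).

Minimum assignment cost: 26

optimal assignment: row0→col1 (cost 16), row1→col3 (cost 3), row2→col2 (cost 5), row3→col0 (cost 2)
total = 16 + 3 + 5 + 2 = 26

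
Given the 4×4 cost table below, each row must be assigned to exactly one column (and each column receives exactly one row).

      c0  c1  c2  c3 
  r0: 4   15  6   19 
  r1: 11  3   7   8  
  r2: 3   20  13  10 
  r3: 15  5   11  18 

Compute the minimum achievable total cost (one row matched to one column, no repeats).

optimal assignment: row0→col2 (cost 6), row1→col3 (cost 8), row2→col0 (cost 3), row3→col1 (cost 5)
total = 6 + 8 + 3 + 5 = 22

Minimum assignment cost: 22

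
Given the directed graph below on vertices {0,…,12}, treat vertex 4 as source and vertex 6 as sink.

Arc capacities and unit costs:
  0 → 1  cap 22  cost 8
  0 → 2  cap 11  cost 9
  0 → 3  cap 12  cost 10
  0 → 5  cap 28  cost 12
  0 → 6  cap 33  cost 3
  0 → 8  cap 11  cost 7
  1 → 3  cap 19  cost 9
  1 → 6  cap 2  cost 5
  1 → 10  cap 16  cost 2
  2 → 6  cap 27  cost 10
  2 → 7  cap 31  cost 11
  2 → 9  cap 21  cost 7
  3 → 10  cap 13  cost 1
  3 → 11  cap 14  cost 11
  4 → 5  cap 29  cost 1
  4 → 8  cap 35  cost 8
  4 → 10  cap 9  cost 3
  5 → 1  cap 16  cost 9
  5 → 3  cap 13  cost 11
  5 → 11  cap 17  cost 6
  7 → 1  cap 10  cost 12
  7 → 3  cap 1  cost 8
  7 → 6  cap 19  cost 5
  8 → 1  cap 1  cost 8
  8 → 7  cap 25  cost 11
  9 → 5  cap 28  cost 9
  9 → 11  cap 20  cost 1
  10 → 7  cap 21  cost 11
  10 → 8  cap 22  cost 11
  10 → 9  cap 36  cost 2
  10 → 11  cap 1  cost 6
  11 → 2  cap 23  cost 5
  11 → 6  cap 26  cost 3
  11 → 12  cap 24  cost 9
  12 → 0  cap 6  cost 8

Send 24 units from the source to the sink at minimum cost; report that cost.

Minimum cost for 24 units: 231

shortest-cost path #1: 4→10→9→11→6 push 9 @ unit cost 9 (adds 81)
shortest-cost path #2: 4→5→11→6 push 15 @ unit cost 10 (adds 150)
total cost = 231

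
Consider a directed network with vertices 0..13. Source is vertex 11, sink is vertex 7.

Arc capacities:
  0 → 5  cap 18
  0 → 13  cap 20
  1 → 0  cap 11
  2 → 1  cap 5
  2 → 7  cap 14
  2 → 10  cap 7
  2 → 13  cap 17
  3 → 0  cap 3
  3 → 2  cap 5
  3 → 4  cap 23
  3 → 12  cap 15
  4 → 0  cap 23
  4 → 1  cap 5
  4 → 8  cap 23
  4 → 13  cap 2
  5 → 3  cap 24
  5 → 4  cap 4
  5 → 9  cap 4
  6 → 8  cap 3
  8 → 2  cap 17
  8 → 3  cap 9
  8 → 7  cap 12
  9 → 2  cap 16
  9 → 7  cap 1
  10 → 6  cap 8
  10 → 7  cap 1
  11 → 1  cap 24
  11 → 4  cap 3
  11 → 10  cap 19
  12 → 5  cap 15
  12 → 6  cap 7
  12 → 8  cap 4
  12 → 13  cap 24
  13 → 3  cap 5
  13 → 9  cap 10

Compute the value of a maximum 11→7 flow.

augment #1: 11→10→7 bottleneck 1, total now 1
augment #2: 11→4→8→7 bottleneck 3, total now 4
augment #3: 11→10→6→8→7 bottleneck 3, total now 7
augment #4: 11→1→0→5→9→7 bottleneck 1, total now 8
augment #5: 11→1→0→5→3→2→7 bottleneck 5, total now 13
augment #6: 11→1→0→5→4→8→7 bottleneck 4, total now 17
augment #7: 11→1→0→5→9→2→7 bottleneck 1, total now 18

Maximum flow value: 18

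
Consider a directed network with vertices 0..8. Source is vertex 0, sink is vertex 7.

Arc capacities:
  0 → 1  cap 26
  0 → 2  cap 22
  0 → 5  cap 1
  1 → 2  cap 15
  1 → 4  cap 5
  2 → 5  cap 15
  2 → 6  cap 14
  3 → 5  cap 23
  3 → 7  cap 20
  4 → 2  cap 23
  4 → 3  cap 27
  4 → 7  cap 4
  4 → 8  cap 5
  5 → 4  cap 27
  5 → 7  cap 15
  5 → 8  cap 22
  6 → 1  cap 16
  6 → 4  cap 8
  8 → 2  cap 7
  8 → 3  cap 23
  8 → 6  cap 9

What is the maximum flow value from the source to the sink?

Maximum flow value: 29

augment #1: 0→5→7 bottleneck 1, total now 1
augment #2: 0→1→4→7 bottleneck 4, total now 5
augment #3: 0→2→5→7 bottleneck 14, total now 19
augment #4: 0→1→4→3→7 bottleneck 1, total now 20
augment #5: 0→2→5→4→3→7 bottleneck 1, total now 21
augment #6: 0→2→6→4→3→7 bottleneck 7, total now 28
augment #7: 0→1→2→6→4→3→7 bottleneck 1, total now 29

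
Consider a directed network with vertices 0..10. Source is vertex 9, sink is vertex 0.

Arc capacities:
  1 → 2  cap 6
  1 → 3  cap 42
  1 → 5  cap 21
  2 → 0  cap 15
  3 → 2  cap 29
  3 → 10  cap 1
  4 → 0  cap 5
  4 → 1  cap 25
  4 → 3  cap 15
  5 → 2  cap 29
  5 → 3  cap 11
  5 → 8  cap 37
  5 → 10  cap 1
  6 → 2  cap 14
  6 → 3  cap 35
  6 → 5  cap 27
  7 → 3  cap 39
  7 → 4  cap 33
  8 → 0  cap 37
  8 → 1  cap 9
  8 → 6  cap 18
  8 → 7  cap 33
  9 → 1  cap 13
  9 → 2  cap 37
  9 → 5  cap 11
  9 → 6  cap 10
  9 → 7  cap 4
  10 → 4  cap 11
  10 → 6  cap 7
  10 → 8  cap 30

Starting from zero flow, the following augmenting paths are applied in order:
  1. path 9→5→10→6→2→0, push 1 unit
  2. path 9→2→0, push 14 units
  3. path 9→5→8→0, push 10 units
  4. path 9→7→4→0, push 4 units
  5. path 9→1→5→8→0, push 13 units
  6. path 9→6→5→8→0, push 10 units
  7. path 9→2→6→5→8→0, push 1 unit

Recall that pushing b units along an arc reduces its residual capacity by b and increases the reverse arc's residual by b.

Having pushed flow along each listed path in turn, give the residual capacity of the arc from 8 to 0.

after path 1 (9→5→10→6→2→0, push 1): res(8,0)=37
after path 2 (9→2→0, push 14): res(8,0)=37
after path 3 (9→5→8→0, push 10): res(8,0)=27
after path 4 (9→7→4→0, push 4): res(8,0)=27
after path 5 (9→1→5→8→0, push 13): res(8,0)=14
after path 6 (9→6→5→8→0, push 10): res(8,0)=4
after path 7 (9→2→6→5→8→0, push 1): res(8,0)=3

Residual capacity of (8,0): 3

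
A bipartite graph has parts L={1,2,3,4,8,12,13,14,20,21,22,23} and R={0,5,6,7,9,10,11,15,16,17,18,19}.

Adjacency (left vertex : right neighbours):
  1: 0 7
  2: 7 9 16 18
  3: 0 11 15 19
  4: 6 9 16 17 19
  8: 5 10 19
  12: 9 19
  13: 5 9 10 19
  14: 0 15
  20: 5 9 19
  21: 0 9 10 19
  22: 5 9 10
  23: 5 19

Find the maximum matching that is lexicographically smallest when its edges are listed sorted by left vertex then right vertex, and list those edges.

|M| = 10 (so the lex-smallest maximum matching has 10 edges)
process left vertices in ascending order; for each, take the smallest-labelled available neighbour that still permits 10 edges overall, or leave it unmatched if none does
lex-smallest matching: {1-7, 2-16, 3-11, 4-6, 8-5, 12-9, 13-10, 14-15, 20-19, 21-0}

Lex-smallest maximum matching: {(1,7), (2,16), (3,11), (4,6), (8,5), (12,9), (13,10), (14,15), (20,19), (21,0)}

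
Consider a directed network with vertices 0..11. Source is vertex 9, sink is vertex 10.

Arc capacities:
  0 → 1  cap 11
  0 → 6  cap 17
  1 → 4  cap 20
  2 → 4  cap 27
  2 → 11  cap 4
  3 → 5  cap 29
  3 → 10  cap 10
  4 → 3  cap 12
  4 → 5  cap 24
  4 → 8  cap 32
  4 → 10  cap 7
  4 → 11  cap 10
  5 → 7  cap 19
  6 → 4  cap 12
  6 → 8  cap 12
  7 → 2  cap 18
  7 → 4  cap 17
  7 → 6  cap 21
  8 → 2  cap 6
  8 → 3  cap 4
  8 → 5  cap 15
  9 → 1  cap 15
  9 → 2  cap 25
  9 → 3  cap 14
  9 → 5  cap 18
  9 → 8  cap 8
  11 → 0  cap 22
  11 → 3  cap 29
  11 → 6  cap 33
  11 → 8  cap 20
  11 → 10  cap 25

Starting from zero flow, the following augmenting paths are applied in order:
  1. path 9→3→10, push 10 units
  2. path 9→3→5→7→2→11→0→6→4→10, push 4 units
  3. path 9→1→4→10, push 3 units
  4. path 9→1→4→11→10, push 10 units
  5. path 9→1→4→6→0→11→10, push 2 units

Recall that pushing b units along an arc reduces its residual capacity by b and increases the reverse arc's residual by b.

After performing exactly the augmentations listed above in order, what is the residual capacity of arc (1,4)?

Residual capacity of (1,4): 5

after path 1 (9→3→10, push 10): res(1,4)=20
after path 2 (9→3→5→7→2→11→0→6→4→10, push 4): res(1,4)=20
after path 3 (9→1→4→10, push 3): res(1,4)=17
after path 4 (9→1→4→11→10, push 10): res(1,4)=7
after path 5 (9→1→4→6→0→11→10, push 2): res(1,4)=5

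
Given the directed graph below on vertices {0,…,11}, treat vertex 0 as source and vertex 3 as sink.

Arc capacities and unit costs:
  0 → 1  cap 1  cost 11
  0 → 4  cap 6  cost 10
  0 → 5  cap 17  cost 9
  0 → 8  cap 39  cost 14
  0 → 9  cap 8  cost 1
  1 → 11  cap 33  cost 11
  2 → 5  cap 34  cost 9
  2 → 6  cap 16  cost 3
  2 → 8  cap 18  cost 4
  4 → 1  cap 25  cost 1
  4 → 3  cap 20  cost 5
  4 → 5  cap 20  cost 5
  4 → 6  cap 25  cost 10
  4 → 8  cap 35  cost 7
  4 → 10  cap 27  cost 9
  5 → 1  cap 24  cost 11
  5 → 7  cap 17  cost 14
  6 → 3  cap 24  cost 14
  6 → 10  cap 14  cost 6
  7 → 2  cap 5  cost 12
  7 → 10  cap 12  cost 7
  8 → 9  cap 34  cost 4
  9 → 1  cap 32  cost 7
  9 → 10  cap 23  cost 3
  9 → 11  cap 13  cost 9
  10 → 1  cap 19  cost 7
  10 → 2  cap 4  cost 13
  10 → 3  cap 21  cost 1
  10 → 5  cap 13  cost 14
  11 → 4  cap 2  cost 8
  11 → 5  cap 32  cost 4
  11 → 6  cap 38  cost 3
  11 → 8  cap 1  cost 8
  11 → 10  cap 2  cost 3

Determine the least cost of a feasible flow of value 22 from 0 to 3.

shortest-cost path #1: 0→9→10→3 push 8 @ unit cost 5 (adds 40)
shortest-cost path #2: 0→4→3 push 6 @ unit cost 15 (adds 90)
shortest-cost path #3: 0→8→9→10→3 push 8 @ unit cost 22 (adds 176)
total cost = 306

Minimum cost for 22 units: 306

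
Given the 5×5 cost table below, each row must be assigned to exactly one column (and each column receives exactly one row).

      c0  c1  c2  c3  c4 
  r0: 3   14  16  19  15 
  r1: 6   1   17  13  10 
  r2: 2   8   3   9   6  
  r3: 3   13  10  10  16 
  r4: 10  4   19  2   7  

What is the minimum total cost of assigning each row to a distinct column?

Minimum assignment cost: 22

optimal assignment: row0→col0 (cost 3), row1→col1 (cost 1), row2→col4 (cost 6), row3→col2 (cost 10), row4→col3 (cost 2)
total = 3 + 1 + 6 + 10 + 2 = 22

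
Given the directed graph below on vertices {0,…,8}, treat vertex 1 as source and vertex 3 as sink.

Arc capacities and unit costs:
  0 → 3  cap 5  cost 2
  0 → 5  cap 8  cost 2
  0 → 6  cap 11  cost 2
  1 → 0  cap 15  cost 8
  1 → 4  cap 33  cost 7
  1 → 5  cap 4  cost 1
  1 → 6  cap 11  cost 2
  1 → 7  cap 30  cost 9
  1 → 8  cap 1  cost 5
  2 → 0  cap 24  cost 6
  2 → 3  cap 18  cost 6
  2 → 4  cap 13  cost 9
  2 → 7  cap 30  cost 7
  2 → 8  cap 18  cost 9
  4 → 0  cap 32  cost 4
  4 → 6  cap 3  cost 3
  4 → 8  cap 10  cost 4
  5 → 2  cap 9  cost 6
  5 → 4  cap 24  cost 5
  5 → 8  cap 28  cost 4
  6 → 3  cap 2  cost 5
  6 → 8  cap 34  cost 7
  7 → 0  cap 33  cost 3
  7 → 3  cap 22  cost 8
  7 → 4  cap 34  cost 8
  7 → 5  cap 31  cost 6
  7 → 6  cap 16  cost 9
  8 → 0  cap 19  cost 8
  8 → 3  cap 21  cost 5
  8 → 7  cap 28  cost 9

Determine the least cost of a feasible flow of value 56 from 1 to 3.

Minimum cost for 56 units: 849

shortest-cost path #1: 1→6→3 push 2 @ unit cost 7 (adds 14)
shortest-cost path #2: 1→8→3 push 1 @ unit cost 10 (adds 10)
shortest-cost path #3: 1→5→8→3 push 4 @ unit cost 10 (adds 40)
shortest-cost path #4: 1→0→3 push 5 @ unit cost 10 (adds 50)
shortest-cost path #5: 1→6→8→3 push 9 @ unit cost 14 (adds 126)
shortest-cost path #6: 1→4→8→3 push 7 @ unit cost 16 (adds 112)
shortest-cost path #7: 1→7→3 push 22 @ unit cost 17 (adds 374)
shortest-cost path #8: 1→4→8→5→2→3 push 3 @ unit cost 19 (adds 57)
shortest-cost path #9: 1→0→5→2→3 push 3 @ unit cost 22 (adds 66)
total cost = 849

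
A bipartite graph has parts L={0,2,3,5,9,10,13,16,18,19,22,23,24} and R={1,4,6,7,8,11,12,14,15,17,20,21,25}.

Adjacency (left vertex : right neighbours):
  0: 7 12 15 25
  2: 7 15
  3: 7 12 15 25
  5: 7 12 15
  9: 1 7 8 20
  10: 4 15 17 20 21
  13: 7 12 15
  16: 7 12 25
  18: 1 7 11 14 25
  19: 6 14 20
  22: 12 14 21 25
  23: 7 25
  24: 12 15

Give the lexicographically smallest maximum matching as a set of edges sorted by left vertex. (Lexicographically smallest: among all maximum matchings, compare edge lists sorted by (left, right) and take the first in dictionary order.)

Lex-smallest maximum matching: {(0,7), (2,15), (3,12), (9,1), (10,4), (16,25), (18,11), (19,6), (22,14)}

|M| = 9 (so the lex-smallest maximum matching has 9 edges)
process left vertices in ascending order; for each, take the smallest-labelled available neighbour that still permits 9 edges overall, or leave it unmatched if none does
lex-smallest matching: {0-7, 2-15, 3-12, 9-1, 10-4, 16-25, 18-11, 19-6, 22-14}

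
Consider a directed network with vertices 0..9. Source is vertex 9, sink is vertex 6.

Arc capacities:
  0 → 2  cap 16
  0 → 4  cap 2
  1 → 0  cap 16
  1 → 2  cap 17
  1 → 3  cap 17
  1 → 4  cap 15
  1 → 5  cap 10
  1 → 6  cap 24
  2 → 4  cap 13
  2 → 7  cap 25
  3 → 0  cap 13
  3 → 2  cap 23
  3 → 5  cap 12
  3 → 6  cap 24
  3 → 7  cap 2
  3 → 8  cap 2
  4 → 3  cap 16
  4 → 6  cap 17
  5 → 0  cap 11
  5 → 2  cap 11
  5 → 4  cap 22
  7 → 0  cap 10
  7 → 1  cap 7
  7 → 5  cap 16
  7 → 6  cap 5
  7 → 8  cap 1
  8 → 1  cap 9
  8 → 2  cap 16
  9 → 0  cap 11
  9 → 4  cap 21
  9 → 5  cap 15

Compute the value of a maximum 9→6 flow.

Maximum flow value: 46

augment #1: 9→4→6 bottleneck 17, total now 17
augment #2: 9→4→3→6 bottleneck 4, total now 21
augment #3: 9→0→2→7→6 bottleneck 5, total now 26
augment #4: 9→0→4→3→6 bottleneck 2, total now 28
augment #5: 9→5→4→3→6 bottleneck 10, total now 38
augment #6: 9→0→2→7→1→6 bottleneck 4, total now 42
augment #7: 9→5→2→7→1→6 bottleneck 3, total now 45
augment #8: 9→5→2→7→8→1→6 bottleneck 1, total now 46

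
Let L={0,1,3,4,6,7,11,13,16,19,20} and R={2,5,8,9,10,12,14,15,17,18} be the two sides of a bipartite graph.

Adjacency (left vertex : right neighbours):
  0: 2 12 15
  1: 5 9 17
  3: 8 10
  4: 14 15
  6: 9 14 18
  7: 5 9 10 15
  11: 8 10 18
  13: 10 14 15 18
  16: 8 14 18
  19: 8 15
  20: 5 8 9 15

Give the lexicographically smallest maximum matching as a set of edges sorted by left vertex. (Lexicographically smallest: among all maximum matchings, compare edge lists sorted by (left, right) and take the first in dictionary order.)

|M| = 9 (so the lex-smallest maximum matching has 9 edges)
process left vertices in ascending order; for each, take the smallest-labelled available neighbour that still permits 9 edges overall, or leave it unmatched if none does
lex-smallest matching: {0-2, 1-17, 3-8, 4-14, 6-9, 7-5, 11-10, 13-15, 16-18}

Lex-smallest maximum matching: {(0,2), (1,17), (3,8), (4,14), (6,9), (7,5), (11,10), (13,15), (16,18)}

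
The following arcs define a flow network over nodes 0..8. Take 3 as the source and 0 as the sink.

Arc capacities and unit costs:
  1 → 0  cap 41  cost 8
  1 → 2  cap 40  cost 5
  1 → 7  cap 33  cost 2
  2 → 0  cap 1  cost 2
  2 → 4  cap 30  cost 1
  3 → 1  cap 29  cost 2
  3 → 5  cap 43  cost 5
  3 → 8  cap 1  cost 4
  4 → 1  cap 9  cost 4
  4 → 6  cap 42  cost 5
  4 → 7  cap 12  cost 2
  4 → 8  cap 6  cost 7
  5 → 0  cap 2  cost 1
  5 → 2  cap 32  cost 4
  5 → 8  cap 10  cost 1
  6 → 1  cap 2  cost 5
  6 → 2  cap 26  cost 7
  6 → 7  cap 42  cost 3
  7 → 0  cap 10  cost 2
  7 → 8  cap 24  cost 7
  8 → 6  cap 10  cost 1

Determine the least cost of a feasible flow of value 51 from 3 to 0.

Minimum cost for 51 units: 629

shortest-cost path #1: 3→5→0 push 2 @ unit cost 6 (adds 12)
shortest-cost path #2: 3→1→7→0 push 10 @ unit cost 6 (adds 60)
shortest-cost path #3: 3→1→2→0 push 1 @ unit cost 9 (adds 9)
shortest-cost path #4: 3→1→0 push 18 @ unit cost 10 (adds 180)
shortest-cost path #5: 3→5→2→1→0 push 1 @ unit cost 12 (adds 12)
shortest-cost path #6: 3→8→6→7→1→0 push 1 @ unit cost 14 (adds 14)
shortest-cost path #7: 3→5→8→6→7→1→0 push 9 @ unit cost 16 (adds 144)
shortest-cost path #8: 3→5→2→4→1→0 push 9 @ unit cost 22 (adds 198)
total cost = 629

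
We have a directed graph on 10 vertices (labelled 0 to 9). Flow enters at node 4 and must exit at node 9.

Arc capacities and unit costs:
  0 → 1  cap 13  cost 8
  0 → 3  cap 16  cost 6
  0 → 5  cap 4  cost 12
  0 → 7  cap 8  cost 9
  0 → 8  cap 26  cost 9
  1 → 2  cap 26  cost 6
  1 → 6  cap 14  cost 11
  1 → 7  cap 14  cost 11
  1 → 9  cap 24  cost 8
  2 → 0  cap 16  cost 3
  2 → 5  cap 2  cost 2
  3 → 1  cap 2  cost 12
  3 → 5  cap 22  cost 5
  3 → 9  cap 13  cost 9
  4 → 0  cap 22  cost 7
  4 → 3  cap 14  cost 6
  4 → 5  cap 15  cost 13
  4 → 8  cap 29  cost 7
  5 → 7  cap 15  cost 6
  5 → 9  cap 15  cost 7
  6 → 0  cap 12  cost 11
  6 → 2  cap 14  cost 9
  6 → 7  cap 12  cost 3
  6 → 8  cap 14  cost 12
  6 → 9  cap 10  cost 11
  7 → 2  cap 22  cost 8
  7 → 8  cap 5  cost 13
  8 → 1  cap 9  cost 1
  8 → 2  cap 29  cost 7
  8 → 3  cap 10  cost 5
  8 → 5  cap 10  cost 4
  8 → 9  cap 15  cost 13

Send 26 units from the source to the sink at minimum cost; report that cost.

shortest-cost path #1: 4→3→9 push 13 @ unit cost 15 (adds 195)
shortest-cost path #2: 4→8→1→9 push 9 @ unit cost 16 (adds 144)
shortest-cost path #3: 4→8→5→9 push 4 @ unit cost 18 (adds 72)
total cost = 411

Minimum cost for 26 units: 411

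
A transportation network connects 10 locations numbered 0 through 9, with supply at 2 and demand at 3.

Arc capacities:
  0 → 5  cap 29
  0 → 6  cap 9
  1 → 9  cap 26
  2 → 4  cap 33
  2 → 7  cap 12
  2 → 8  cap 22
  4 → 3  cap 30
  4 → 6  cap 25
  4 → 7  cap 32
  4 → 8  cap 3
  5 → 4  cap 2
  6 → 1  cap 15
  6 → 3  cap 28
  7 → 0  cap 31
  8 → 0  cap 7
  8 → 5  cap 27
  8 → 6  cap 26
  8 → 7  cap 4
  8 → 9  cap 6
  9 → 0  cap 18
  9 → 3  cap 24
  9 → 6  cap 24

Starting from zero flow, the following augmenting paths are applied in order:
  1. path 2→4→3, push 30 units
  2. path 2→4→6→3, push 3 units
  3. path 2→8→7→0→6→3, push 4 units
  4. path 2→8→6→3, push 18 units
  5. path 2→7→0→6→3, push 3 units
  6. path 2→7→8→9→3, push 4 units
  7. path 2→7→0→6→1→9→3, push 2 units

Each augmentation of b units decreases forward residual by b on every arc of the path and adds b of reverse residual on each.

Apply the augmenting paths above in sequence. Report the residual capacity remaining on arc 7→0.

Residual capacity of (7,0): 22

after path 1 (2→4→3, push 30): res(7,0)=31
after path 2 (2→4→6→3, push 3): res(7,0)=31
after path 3 (2→8→7→0→6→3, push 4): res(7,0)=27
after path 4 (2→8→6→3, push 18): res(7,0)=27
after path 5 (2→7→0→6→3, push 3): res(7,0)=24
after path 6 (2→7→8→9→3, push 4): res(7,0)=24
after path 7 (2→7→0→6→1→9→3, push 2): res(7,0)=22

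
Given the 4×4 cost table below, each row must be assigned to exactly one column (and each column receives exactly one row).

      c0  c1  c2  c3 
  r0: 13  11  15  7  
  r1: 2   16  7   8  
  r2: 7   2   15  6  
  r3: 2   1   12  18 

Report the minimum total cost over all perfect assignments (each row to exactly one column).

optimal assignment: row0→col3 (cost 7), row1→col2 (cost 7), row2→col1 (cost 2), row3→col0 (cost 2)
total = 7 + 7 + 2 + 2 = 18

Minimum assignment cost: 18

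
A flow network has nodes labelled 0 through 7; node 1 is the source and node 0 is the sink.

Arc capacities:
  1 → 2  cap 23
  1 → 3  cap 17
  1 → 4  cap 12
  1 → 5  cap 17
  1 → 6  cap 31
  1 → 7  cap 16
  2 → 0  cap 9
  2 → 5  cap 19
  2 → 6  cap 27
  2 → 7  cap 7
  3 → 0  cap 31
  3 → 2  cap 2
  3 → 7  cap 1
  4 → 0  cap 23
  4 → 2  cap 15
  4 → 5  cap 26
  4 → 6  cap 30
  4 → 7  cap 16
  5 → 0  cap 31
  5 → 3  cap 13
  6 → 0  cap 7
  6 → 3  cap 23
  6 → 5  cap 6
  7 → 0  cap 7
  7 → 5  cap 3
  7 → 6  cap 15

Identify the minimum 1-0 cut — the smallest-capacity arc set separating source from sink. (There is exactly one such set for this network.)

Min-cut arcs: {(1,4), (2,0), (3,0), (5,0), (6,0), (7,0)} (total capacity 97)

augment #1: 1→2→0 push 9
augment #2: 1→3→0 push 17
augment #3: 1→4→0 push 12
augment #4: 1→5→0 push 17
augment #5: 1→6→0 push 7
augment #6: 1→7→0 push 7
augment #7: 1→2→5→0 push 14
augment #8: 1→6→3→0 push 14
max flow = 97; residual-reachable set from 1 gives S-side
cut edges (S→T): {(1,4), (2,0), (3,0), (5,0), (6,0), (7,0)} total cap 97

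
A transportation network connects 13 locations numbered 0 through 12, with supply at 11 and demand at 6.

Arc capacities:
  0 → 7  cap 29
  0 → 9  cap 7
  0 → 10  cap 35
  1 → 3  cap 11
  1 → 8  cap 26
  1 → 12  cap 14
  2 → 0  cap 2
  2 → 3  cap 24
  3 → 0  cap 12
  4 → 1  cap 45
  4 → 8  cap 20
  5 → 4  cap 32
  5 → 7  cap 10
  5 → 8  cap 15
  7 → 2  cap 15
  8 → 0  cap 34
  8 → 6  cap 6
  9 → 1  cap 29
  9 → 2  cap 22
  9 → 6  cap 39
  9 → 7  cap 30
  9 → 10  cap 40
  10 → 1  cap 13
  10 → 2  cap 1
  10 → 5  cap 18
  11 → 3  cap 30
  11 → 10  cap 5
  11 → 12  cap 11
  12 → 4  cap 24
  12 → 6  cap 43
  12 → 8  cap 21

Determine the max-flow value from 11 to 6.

augment #1: 11→12→6 bottleneck 11, total now 11
augment #2: 11→3→0→9→6 bottleneck 7, total now 18
augment #3: 11→10→1→8→6 bottleneck 5, total now 23
augment #4: 11→3→0→10→1→8→6 bottleneck 1, total now 24
augment #5: 11→3→0→10→1→12→6 bottleneck 4, total now 28

Maximum flow value: 28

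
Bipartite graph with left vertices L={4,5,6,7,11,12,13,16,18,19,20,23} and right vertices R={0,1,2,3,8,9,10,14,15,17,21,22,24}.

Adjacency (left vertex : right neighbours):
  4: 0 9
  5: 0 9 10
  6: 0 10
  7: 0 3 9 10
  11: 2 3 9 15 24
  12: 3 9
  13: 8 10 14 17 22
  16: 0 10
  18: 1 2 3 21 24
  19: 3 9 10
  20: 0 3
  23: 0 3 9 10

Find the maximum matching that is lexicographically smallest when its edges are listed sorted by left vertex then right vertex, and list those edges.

Lex-smallest maximum matching: {(4,0), (5,9), (6,10), (7,3), (11,2), (13,8), (18,1)}

|M| = 7 (so the lex-smallest maximum matching has 7 edges)
process left vertices in ascending order; for each, take the smallest-labelled available neighbour that still permits 7 edges overall, or leave it unmatched if none does
lex-smallest matching: {4-0, 5-9, 6-10, 7-3, 11-2, 13-8, 18-1}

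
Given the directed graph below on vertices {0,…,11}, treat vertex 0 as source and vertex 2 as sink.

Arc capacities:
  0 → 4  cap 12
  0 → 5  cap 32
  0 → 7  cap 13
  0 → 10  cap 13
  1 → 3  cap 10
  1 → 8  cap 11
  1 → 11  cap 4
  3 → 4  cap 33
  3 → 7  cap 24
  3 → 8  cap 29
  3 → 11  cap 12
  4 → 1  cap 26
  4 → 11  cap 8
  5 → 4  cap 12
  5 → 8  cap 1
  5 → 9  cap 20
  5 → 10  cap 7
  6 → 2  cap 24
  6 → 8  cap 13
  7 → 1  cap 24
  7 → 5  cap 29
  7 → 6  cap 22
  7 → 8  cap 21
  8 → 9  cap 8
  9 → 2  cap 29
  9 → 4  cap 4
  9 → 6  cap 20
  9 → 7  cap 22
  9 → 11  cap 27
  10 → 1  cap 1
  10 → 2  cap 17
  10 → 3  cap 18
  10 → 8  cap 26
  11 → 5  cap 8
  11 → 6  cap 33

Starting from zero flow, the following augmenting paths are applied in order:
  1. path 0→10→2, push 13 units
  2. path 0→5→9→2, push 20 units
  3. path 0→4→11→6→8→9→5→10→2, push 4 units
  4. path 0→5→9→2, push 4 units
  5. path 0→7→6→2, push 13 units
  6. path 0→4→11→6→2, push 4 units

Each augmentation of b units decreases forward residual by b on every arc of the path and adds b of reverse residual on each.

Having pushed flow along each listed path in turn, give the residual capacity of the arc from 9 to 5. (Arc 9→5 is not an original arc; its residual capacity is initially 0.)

Residual capacity of (9,5): 20

after path 1 (0→10→2, push 13): res(9,5)=0
after path 2 (0→5→9→2, push 20): res(9,5)=20
after path 3 (0→4→11→6→8→9→5→10→2, push 4): res(9,5)=16
after path 4 (0→5→9→2, push 4): res(9,5)=20
after path 5 (0→7→6→2, push 13): res(9,5)=20
after path 6 (0→4→11→6→2, push 4): res(9,5)=20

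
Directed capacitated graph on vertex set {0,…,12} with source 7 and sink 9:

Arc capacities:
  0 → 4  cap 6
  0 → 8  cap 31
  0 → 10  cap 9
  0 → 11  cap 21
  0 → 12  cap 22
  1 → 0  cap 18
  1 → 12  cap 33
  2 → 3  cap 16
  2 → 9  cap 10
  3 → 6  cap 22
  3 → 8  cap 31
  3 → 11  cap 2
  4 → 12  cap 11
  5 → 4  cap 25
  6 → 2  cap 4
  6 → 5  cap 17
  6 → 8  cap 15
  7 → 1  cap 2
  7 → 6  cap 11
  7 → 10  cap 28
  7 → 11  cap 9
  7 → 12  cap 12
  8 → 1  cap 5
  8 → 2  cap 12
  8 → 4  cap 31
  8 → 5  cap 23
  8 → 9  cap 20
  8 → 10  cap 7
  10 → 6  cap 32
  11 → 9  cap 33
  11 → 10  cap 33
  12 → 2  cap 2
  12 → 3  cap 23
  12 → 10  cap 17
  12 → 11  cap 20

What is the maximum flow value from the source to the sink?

augment #1: 7→11→9 bottleneck 9, total now 9
augment #2: 7→6→2→9 bottleneck 4, total now 13
augment #3: 7→6→8→9 bottleneck 7, total now 20
augment #4: 7→12→2→9 bottleneck 2, total now 22
augment #5: 7→12→11→9 bottleneck 10, total now 32
augment #6: 7→1→0→8→9 bottleneck 2, total now 34
augment #7: 7→10→6→8→9 bottleneck 8, total now 42
augment #8: 7→10→6→5→4→12→11→9 bottleneck 10, total now 52
augment #9: 7→10→6→5→4→12→3→8→9 bottleneck 1, total now 53

Maximum flow value: 53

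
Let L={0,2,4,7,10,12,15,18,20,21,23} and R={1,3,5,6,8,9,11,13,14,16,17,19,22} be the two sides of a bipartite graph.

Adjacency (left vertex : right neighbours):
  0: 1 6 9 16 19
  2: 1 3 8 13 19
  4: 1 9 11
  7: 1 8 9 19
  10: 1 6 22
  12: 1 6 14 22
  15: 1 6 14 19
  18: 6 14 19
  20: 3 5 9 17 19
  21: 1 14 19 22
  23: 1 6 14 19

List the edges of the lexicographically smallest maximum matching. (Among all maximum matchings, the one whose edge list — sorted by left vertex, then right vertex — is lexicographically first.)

Lex-smallest maximum matching: {(0,9), (2,3), (4,11), (7,8), (10,1), (12,6), (15,14), (18,19), (20,5), (21,22)}

|M| = 10 (so the lex-smallest maximum matching has 10 edges)
process left vertices in ascending order; for each, take the smallest-labelled available neighbour that still permits 10 edges overall, or leave it unmatched if none does
lex-smallest matching: {0-9, 2-3, 4-11, 7-8, 10-1, 12-6, 15-14, 18-19, 20-5, 21-22}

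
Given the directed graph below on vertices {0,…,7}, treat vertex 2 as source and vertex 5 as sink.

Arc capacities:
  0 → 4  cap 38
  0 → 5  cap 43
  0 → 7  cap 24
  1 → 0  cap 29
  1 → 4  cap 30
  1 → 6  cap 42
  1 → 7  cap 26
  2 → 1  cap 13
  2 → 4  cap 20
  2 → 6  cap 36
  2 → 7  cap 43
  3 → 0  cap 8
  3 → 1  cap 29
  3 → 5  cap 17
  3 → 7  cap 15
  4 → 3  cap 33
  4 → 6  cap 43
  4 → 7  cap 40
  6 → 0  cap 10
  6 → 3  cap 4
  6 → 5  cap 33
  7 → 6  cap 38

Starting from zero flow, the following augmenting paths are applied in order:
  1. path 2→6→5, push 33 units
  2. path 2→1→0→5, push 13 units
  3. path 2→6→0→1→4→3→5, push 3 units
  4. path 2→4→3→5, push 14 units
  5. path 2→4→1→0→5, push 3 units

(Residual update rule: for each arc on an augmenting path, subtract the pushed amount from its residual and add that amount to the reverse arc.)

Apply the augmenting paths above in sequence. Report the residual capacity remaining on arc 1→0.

after path 1 (2→6→5, push 33): res(1,0)=29
after path 2 (2→1→0→5, push 13): res(1,0)=16
after path 3 (2→6→0→1→4→3→5, push 3): res(1,0)=19
after path 4 (2→4→3→5, push 14): res(1,0)=19
after path 5 (2→4→1→0→5, push 3): res(1,0)=16

Residual capacity of (1,0): 16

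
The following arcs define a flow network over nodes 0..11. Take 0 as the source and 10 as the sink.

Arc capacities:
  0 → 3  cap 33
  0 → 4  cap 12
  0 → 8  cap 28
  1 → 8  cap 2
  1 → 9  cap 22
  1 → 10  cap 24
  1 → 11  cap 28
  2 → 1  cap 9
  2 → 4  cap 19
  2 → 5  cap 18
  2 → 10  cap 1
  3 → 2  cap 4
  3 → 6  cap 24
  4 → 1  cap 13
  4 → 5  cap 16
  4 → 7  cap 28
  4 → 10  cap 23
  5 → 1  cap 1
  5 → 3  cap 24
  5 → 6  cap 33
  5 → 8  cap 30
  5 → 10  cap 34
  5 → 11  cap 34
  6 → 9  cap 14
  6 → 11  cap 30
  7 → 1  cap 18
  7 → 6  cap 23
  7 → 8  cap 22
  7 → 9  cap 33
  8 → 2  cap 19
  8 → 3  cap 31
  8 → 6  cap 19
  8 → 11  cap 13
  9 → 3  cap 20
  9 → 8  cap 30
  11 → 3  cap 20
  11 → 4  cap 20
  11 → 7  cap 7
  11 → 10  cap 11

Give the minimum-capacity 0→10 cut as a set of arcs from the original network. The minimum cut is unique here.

augment #1: 0→4→10 push 12
augment #2: 0→3→2→10 push 1
augment #3: 0→8→11→10 push 11
augment #4: 0→3→2→1→10 push 3
augment #5: 0→8→2→1→10 push 6
augment #6: 0→8→2→4→10 push 11
augment #7: 0→3→6→11→4→1→10 push 13
augment #8: 0→3→6→11→4→5→10 push 7
augment #9: 0→3→6→11→7→1→10 push 2
augment #10: 0→3→6→9→8→2→5→10 push 2
max flow = 68; residual-reachable set from 0 gives S-side
cut edges (S→T): {(0,4), (0,8), (3,2), (3,6)} total cap 68

Min-cut arcs: {(0,4), (0,8), (3,2), (3,6)} (total capacity 68)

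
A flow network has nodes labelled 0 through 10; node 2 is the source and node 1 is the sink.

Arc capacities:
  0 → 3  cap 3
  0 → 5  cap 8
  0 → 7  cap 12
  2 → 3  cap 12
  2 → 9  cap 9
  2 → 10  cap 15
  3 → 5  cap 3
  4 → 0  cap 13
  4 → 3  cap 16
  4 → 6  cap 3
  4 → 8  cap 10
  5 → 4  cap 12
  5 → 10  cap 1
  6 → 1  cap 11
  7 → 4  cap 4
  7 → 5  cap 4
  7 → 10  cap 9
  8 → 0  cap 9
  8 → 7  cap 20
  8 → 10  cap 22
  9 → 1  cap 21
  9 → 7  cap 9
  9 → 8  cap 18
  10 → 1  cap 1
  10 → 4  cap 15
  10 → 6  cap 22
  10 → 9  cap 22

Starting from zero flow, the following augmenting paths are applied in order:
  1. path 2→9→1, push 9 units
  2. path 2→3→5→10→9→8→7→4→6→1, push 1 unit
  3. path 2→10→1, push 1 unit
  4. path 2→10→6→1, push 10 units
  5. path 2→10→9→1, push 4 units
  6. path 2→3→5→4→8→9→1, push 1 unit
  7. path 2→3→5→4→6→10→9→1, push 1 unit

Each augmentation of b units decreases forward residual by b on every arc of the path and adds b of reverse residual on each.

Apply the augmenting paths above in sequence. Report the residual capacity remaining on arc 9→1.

after path 1 (2→9→1, push 9): res(9,1)=12
after path 2 (2→3→5→10→9→8→7→4→6→1, push 1): res(9,1)=12
after path 3 (2→10→1, push 1): res(9,1)=12
after path 4 (2→10→6→1, push 10): res(9,1)=12
after path 5 (2→10→9→1, push 4): res(9,1)=8
after path 6 (2→3→5→4→8→9→1, push 1): res(9,1)=7
after path 7 (2→3→5→4→6→10→9→1, push 1): res(9,1)=6

Residual capacity of (9,1): 6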